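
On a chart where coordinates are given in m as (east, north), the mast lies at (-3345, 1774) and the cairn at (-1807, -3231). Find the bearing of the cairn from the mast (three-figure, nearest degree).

163°

Δeast = -1807 − -3345 = 1538.00; Δnorth = -3231 − 1774 = -5005.00.
Bearing = atan2(Δeast, Δnorth) mod 360° = 162.92° ≈ 163°.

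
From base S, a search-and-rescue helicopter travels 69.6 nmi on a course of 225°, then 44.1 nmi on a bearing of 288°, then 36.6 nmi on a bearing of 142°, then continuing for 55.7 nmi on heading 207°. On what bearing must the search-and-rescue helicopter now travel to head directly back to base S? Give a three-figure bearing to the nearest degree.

Leg 1 (225°, 69.6 nmi): east 69.6 sin 225° = -49.21, north 69.6 cos 225° = -49.21
Leg 2 (288°, 44.1 nmi): east 44.1 sin 288° = -41.94, north 44.1 cos 288° = 13.63
Leg 3 (142°, 36.6 nmi): east 36.6 sin 142° = 22.53, north 36.6 cos 142° = -28.84
Leg 4 (207°, 55.7 nmi): east 55.7 sin 207° = -25.29, north 55.7 cos 207° = -49.63
Net displacement: -93.91 east, -114.06 north. Direction back to start is (93.91, 114.06): bearing = atan2(93.91, 114.06) mod 360° = 39.47° ≈ 039°.

039°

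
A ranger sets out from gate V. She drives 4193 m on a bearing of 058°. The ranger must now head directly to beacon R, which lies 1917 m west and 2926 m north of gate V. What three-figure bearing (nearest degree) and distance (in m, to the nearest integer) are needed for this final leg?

277°, 5518 m

Leg 1 (058°, 4193 m): east 4193 sin 58° = 3555.87, north 4193 cos 58° = 2221.95
Current position: (3555.87, 2221.95). Target: (-1917, 2926). Remaining: Δeast = -5472.87, Δnorth = 704.05.
Bearing = atan2(-5472.87, 704.05) mod 360° = 277.33°; distance = √((-5472.87)² + (704.05)²) = 5517.965 m.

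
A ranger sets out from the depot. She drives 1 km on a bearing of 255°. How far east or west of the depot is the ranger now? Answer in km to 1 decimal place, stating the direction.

Leg 1 (255°, 1 km): east 1 sin 255° = -0.97, north 1 cos 255° = -0.26
Net east component: -0.97 km.

1.0 km west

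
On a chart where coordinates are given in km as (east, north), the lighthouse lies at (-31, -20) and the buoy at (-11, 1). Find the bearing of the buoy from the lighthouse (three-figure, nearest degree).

Δeast = -11 − -31 = 20.00; Δnorth = 1 − -20 = 21.00.
Bearing = atan2(Δeast, Δnorth) mod 360° = 43.60° ≈ 044°.

044°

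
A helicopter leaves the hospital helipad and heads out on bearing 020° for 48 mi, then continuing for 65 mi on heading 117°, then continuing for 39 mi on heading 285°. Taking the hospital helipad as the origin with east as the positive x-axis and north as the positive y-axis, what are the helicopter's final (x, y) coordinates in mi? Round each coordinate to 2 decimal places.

Leg 1 (020°, 48 mi): east 48 sin 20° = 16.42, north 48 cos 20° = 45.11
Leg 2 (117°, 65 mi): east 65 sin 117° = 57.92, north 65 cos 117° = -29.51
Leg 3 (285°, 39 mi): east 39 sin 285° = -37.67, north 39 cos 285° = 10.09
Summing: 36.66 mi east, 25.69 mi north → (36.66, 25.69).

(36.66, 25.69)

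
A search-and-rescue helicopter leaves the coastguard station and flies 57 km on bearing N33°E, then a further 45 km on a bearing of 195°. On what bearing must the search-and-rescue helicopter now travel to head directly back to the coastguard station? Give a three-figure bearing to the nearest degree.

Leg 1 (N33°E, 57 km): east 57 sin 33° = 31.04, north 57 cos 33° = 47.80
Leg 2 (195°, 45 km): east 45 sin 195° = -11.65, north 45 cos 195° = -43.47
Net displacement: 19.40 east, 4.34 north. Direction back to start is (-19.40, -4.34): bearing = atan2(-19.40, -4.34) mod 360° = 257.40° ≈ 257°.

257°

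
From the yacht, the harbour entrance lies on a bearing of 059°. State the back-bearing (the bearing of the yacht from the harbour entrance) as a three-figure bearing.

239°

Back-bearing = 059° + 180° = 239°.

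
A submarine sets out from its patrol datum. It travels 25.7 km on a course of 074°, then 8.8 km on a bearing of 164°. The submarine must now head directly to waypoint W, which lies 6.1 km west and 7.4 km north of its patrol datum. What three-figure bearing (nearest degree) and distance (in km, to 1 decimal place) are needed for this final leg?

285°, 34.4 km

Leg 1 (074°, 25.7 km): east 25.7 sin 74° = 24.70, north 25.7 cos 74° = 7.08
Leg 2 (164°, 8.8 km): east 8.8 sin 164° = 2.43, north 8.8 cos 164° = -8.46
Current position: (27.13, -1.38). Target: (-6.1, 7.4). Remaining: Δeast = -33.23, Δnorth = 8.78.
Bearing = atan2(-33.23, 8.78) mod 360° = 284.79°; distance = √((-33.23)² + (8.78)²) = 34.369 km.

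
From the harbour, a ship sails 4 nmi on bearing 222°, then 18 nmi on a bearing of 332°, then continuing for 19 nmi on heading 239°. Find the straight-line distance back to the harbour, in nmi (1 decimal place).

27.6 nmi

Leg 1 (222°, 4 nmi): east 4 sin 222° = -2.68, north 4 cos 222° = -2.97
Leg 2 (332°, 18 nmi): east 18 sin 332° = -8.45, north 18 cos 332° = 15.89
Leg 3 (239°, 19 nmi): east 19 sin 239° = -16.29, north 19 cos 239° = -9.79
Net: -27.41 east, 3.13 north. Distance = √((-27.41)² + (3.13)²) = 27.592 nmi.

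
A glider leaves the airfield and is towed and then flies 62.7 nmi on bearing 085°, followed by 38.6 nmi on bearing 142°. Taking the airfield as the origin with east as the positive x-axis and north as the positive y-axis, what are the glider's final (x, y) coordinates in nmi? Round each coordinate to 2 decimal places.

Leg 1 (085°, 62.7 nmi): east 62.7 sin 85° = 62.46, north 62.7 cos 85° = 5.46
Leg 2 (142°, 38.6 nmi): east 38.6 sin 142° = 23.76, north 38.6 cos 142° = -30.42
Summing: 86.23 nmi east, -24.95 nmi north → (86.23, -24.95).

(86.23, -24.95)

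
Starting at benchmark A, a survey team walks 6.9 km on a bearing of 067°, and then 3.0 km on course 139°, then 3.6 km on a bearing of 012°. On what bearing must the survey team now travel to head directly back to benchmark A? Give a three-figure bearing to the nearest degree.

246°

Leg 1 (067°, 6.9 km): east 6.9 sin 67° = 6.35, north 6.9 cos 67° = 2.70
Leg 2 (139°, 3.0 km): east 3.0 sin 139° = 1.97, north 3.0 cos 139° = -2.26
Leg 3 (012°, 3.6 km): east 3.6 sin 12° = 0.75, north 3.6 cos 12° = 3.52
Net displacement: 9.07 east, 3.95 north. Direction back to start is (-9.07, -3.95): bearing = atan2(-9.07, -3.95) mod 360° = 246.45° ≈ 246°.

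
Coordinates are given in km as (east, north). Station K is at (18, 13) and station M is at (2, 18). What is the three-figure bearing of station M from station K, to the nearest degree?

287°

Δeast = 2 − 18 = -16.00; Δnorth = 18 − 13 = 5.00.
Bearing = atan2(Δeast, Δnorth) mod 360° = 287.35° ≈ 287°.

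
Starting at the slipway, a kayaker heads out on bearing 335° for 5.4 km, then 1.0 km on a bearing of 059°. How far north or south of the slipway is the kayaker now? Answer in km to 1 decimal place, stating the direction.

Leg 1 (335°, 5.4 km): east 5.4 sin 335° = -2.28, north 5.4 cos 335° = 4.89
Leg 2 (059°, 1.0 km): east 1.0 sin 59° = 0.86, north 1.0 cos 59° = 0.52
Net north component: 5.41 km.

5.4 km north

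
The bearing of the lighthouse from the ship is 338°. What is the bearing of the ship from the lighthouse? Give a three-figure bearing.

158°

Back-bearing = 338° − 180° = 158°.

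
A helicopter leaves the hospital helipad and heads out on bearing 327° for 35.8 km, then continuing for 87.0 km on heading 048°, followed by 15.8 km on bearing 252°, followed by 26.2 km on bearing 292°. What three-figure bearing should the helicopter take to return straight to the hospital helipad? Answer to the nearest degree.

184°

Leg 1 (327°, 35.8 km): east 35.8 sin 327° = -19.50, north 35.8 cos 327° = 30.02
Leg 2 (048°, 87.0 km): east 87.0 sin 48° = 64.65, north 87.0 cos 48° = 58.21
Leg 3 (252°, 15.8 km): east 15.8 sin 252° = -15.03, north 15.8 cos 252° = -4.88
Leg 4 (292°, 26.2 km): east 26.2 sin 292° = -24.29, north 26.2 cos 292° = 9.81
Net displacement: 5.84 east, 93.17 north. Direction back to start is (-5.84, -93.17): bearing = atan2(-5.84, -93.17) mod 360° = 183.58° ≈ 184°.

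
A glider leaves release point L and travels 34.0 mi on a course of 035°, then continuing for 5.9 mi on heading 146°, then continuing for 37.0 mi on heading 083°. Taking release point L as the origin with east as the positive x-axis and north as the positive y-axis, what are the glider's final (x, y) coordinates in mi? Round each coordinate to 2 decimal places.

(59.53, 27.47)

Leg 1 (035°, 34.0 mi): east 34.0 sin 35° = 19.50, north 34.0 cos 35° = 27.85
Leg 2 (146°, 5.9 mi): east 5.9 sin 146° = 3.30, north 5.9 cos 146° = -4.89
Leg 3 (083°, 37.0 mi): east 37.0 sin 83° = 36.72, north 37.0 cos 83° = 4.51
Summing: 59.53 mi east, 27.47 mi north → (59.53, 27.47).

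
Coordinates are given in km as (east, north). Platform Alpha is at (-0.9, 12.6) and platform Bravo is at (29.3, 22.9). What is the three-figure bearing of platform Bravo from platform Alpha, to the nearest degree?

Δeast = 29.3 − -0.9 = 30.20; Δnorth = 22.9 − 12.6 = 10.30.
Bearing = atan2(Δeast, Δnorth) mod 360° = 71.17° ≈ 071°.

071°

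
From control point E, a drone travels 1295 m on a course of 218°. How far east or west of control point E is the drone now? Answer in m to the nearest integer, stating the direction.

797 m west

Leg 1 (218°, 1295 m): east 1295 sin 218° = -797.28, north 1295 cos 218° = -1020.47
Net east component: -797.28 m.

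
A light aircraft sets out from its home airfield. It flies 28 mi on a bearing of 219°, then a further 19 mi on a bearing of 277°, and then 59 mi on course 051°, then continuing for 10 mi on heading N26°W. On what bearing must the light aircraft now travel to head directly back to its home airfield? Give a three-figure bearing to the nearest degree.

Leg 1 (219°, 28 mi): east 28 sin 219° = -17.62, north 28 cos 219° = -21.76
Leg 2 (277°, 19 mi): east 19 sin 277° = -18.86, north 19 cos 277° = 2.32
Leg 3 (051°, 59 mi): east 59 sin 51° = 45.85, north 59 cos 51° = 37.13
Leg 4 (N26°W, 10 mi): east 10 sin 334° = -4.38, north 10 cos 334° = 8.99
Net displacement: 4.99 east, 26.67 north. Direction back to start is (-4.99, -26.67): bearing = atan2(-4.99, -26.67) mod 360° = 190.59° ≈ 191°.

191°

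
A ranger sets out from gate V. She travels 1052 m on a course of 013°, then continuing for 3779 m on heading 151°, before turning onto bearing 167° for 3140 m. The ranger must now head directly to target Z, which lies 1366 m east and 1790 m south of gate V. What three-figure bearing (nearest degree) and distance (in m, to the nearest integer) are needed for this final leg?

Leg 1 (013°, 1052 m): east 1052 sin 13° = 236.65, north 1052 cos 13° = 1025.04
Leg 2 (151°, 3779 m): east 3779 sin 151° = 1832.10, north 3779 cos 151° = -3305.19
Leg 3 (167°, 3140 m): east 3140 sin 167° = 706.35, north 3140 cos 167° = -3059.52
Current position: (2775.09, -5339.67). Target: (1366, -1790). Remaining: Δeast = -1409.09, Δnorth = 3549.67.
Bearing = atan2(-1409.09, 3549.67) mod 360° = 338.35°; distance = √((-1409.09)² + (3549.67)²) = 3819.124 m.

338°, 3819 m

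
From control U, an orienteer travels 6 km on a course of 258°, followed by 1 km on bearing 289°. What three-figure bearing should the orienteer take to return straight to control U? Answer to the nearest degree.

Leg 1 (258°, 6 km): east 6 sin 258° = -5.87, north 6 cos 258° = -1.25
Leg 2 (289°, 1 km): east 1 sin 289° = -0.95, north 1 cos 289° = 0.33
Net displacement: -6.81 east, -0.92 north. Direction back to start is (6.81, 0.92): bearing = atan2(6.81, 0.92) mod 360° = 82.30° ≈ 082°.

082°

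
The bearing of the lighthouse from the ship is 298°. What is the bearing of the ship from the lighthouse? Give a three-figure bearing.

Back-bearing = 298° − 180° = 118°.

118°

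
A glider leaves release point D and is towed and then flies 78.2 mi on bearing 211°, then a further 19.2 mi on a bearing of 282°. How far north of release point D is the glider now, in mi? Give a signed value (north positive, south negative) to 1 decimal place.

Leg 1 (211°, 78.2 mi): east 78.2 sin 211° = -40.28, north 78.2 cos 211° = -67.03
Leg 2 (282°, 19.2 mi): east 19.2 sin 282° = -18.78, north 19.2 cos 282° = 3.99
Net north component: -63.04 mi.

-63.0 mi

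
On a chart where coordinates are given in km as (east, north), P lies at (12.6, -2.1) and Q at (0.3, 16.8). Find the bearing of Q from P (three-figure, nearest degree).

Δeast = 0.3 − 12.6 = -12.30; Δnorth = 16.8 − -2.1 = 18.90.
Bearing = atan2(Δeast, Δnorth) mod 360° = 326.94° ≈ 327°.

327°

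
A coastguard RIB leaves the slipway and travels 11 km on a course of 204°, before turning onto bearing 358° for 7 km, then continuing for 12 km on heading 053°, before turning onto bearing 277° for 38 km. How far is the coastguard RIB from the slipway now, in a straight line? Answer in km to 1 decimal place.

34.0 km

Leg 1 (204°, 11 km): east 11 sin 204° = -4.47, north 11 cos 204° = -10.05
Leg 2 (358°, 7 km): east 7 sin 358° = -0.24, north 7 cos 358° = 7.00
Leg 3 (053°, 12 km): east 12 sin 53° = 9.58, north 12 cos 53° = 7.22
Leg 4 (277°, 38 km): east 38 sin 277° = -37.72, north 38 cos 277° = 4.63
Net: -32.85 east, 8.80 north. Distance = √((-32.85)² + (8.80)²) = 34.010 km.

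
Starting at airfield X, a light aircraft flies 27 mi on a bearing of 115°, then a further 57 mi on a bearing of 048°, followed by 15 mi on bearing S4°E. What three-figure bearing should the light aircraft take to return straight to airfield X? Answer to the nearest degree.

260°

Leg 1 (115°, 27 mi): east 27 sin 115° = 24.47, north 27 cos 115° = -11.41
Leg 2 (048°, 57 mi): east 57 sin 48° = 42.36, north 57 cos 48° = 38.14
Leg 3 (S4°E, 15 mi): east 15 sin 176° = 1.05, north 15 cos 176° = -14.96
Net displacement: 67.88 east, 11.77 north. Direction back to start is (-67.88, -11.77): bearing = atan2(-67.88, -11.77) mod 360° = 260.17° ≈ 260°.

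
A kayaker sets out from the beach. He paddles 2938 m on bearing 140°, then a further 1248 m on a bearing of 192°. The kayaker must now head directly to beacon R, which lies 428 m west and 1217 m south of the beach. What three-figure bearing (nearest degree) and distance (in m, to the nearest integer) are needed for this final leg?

318°, 3052 m

Leg 1 (140°, 2938 m): east 2938 sin 140° = 1888.51, north 2938 cos 140° = -2250.64
Leg 2 (192°, 1248 m): east 1248 sin 192° = -259.47, north 1248 cos 192° = -1220.73
Current position: (1629.04, -3471.37). Target: (-428, -1217). Remaining: Δeast = -2057.04, Δnorth = 2254.37.
Bearing = atan2(-2057.04, 2254.37) mod 360° = 317.62°; distance = √((-2057.04)² + (2254.37)²) = 3051.814 m.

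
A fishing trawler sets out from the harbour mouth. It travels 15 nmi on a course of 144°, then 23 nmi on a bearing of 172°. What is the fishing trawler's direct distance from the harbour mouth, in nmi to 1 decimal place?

Leg 1 (144°, 15 nmi): east 15 sin 144° = 8.82, north 15 cos 144° = -12.14
Leg 2 (172°, 23 nmi): east 23 sin 172° = 3.20, north 23 cos 172° = -22.78
Net: 12.02 east, -34.91 north. Distance = √((12.02)² + (-34.91)²) = 36.922 nmi.

36.9 nmi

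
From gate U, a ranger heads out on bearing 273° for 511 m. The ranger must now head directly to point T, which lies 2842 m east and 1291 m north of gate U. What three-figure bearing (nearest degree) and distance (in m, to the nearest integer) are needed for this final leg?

069°, 3583 m

Leg 1 (273°, 511 m): east 511 sin 273° = -510.30, north 511 cos 273° = 26.74
Current position: (-510.30, 26.74). Target: (2842, 1291). Remaining: Δeast = 3352.30, Δnorth = 1264.26.
Bearing = atan2(3352.30, 1264.26) mod 360° = 69.34°; distance = √((3352.30)² + (1264.26)²) = 3582.772 m.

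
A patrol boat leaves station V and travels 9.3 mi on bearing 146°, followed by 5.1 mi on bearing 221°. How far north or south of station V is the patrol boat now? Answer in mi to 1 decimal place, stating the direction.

11.6 mi south

Leg 1 (146°, 9.3 mi): east 9.3 sin 146° = 5.20, north 9.3 cos 146° = -7.71
Leg 2 (221°, 5.1 mi): east 5.1 sin 221° = -3.35, north 5.1 cos 221° = -3.85
Net north component: -11.56 mi.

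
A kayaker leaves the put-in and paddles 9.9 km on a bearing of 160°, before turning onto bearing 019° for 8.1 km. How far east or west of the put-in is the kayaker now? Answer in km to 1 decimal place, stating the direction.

6.0 km east

Leg 1 (160°, 9.9 km): east 9.9 sin 160° = 3.39, north 9.9 cos 160° = -9.30
Leg 2 (019°, 8.1 km): east 8.1 sin 19° = 2.64, north 8.1 cos 19° = 7.66
Net east component: 6.02 km.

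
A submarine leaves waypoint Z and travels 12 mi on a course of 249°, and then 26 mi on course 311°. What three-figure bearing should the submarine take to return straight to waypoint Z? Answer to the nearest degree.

Leg 1 (249°, 12 mi): east 12 sin 249° = -11.20, north 12 cos 249° = -4.30
Leg 2 (311°, 26 mi): east 26 sin 311° = -19.62, north 26 cos 311° = 17.06
Net displacement: -30.83 east, 12.76 north. Direction back to start is (30.83, -12.76): bearing = atan2(30.83, -12.76) mod 360° = 112.48° ≈ 112°.

112°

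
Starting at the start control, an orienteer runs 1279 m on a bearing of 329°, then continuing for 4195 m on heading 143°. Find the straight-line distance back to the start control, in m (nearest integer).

2926 m

Leg 1 (329°, 1279 m): east 1279 sin 329° = -658.73, north 1279 cos 329° = 1096.32
Leg 2 (143°, 4195 m): east 4195 sin 143° = 2524.61, north 4195 cos 143° = -3350.28
Net: 1865.88 east, -2253.96 north. Distance = √((1865.88)² + (-2253.96)²) = 2926.062 m.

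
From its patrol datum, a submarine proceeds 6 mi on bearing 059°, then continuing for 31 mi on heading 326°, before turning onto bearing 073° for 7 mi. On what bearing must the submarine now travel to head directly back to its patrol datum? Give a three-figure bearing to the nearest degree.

Leg 1 (059°, 6 mi): east 6 sin 59° = 5.14, north 6 cos 59° = 3.09
Leg 2 (326°, 31 mi): east 31 sin 326° = -17.33, north 31 cos 326° = 25.70
Leg 3 (073°, 7 mi): east 7 sin 73° = 6.69, north 7 cos 73° = 2.05
Net displacement: -5.50 east, 30.84 north. Direction back to start is (5.50, -30.84): bearing = atan2(5.50, -30.84) mod 360° = 169.89° ≈ 170°.

170°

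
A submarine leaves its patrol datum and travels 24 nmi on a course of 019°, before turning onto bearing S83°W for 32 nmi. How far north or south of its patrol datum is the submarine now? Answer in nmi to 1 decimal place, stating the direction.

18.8 nmi north

Leg 1 (019°, 24 nmi): east 24 sin 19° = 7.81, north 24 cos 19° = 22.69
Leg 2 (S83°W, 32 nmi): east 32 sin 263° = -31.76, north 32 cos 263° = -3.90
Net north component: 18.79 nmi.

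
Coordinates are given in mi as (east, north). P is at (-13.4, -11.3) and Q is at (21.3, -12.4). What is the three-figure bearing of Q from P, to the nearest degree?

Δeast = 21.3 − -13.4 = 34.70; Δnorth = -12.4 − -11.3 = -1.10.
Bearing = atan2(Δeast, Δnorth) mod 360° = 91.82° ≈ 092°.

092°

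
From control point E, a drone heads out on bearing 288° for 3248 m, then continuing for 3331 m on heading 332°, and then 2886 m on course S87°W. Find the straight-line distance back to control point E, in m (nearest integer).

8436 m

Leg 1 (288°, 3248 m): east 3248 sin 288° = -3089.03, north 3248 cos 288° = 1003.69
Leg 2 (332°, 3331 m): east 3331 sin 332° = -1563.81, north 3331 cos 332° = 2941.10
Leg 3 (S87°W, 2886 m): east 2886 sin 267° = -2882.04, north 2886 cos 267° = -151.04
Net: -7534.89 east, 3793.74 north. Distance = √((-7534.89)² + (3793.74)²) = 8436.054 m.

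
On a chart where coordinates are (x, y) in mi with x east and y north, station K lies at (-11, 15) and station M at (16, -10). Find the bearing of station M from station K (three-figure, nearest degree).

133°

Δeast = 16 − -11 = 27.00; Δnorth = -10 − 15 = -25.00.
Bearing = atan2(Δeast, Δnorth) mod 360° = 132.80° ≈ 133°.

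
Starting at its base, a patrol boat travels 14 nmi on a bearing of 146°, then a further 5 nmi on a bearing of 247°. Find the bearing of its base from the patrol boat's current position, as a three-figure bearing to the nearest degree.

347°

Leg 1 (146°, 14 nmi): east 14 sin 146° = 7.83, north 14 cos 146° = -11.61
Leg 2 (247°, 5 nmi): east 5 sin 247° = -4.60, north 5 cos 247° = -1.95
Net displacement: 3.23 east, -13.56 north. Direction back to start is (-3.23, 13.56): bearing = atan2(-3.23, 13.56) mod 360° = 346.62° ≈ 347°.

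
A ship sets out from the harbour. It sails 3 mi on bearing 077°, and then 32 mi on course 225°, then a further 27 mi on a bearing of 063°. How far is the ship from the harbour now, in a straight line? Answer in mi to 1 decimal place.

10.6 mi

Leg 1 (077°, 3 mi): east 3 sin 77° = 2.92, north 3 cos 77° = 0.67
Leg 2 (225°, 32 mi): east 32 sin 225° = -22.63, north 32 cos 225° = -22.63
Leg 3 (063°, 27 mi): east 27 sin 63° = 24.06, north 27 cos 63° = 12.26
Net: 4.35 east, -9.69 north. Distance = √((4.35)² + (-9.69)²) = 10.627 mi.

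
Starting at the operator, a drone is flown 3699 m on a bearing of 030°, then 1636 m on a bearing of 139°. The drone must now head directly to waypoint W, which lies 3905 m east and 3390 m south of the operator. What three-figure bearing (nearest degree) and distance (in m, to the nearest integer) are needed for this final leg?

Leg 1 (030°, 3699 m): east 3699 sin 30° = 1849.50, north 3699 cos 30° = 3203.43
Leg 2 (139°, 1636 m): east 1636 sin 139° = 1073.31, north 1636 cos 139° = -1234.70
Current position: (2922.81, 1968.72). Target: (3905, -3390). Remaining: Δeast = 982.19, Δnorth = -5358.72.
Bearing = atan2(982.19, -5358.72) mod 360° = 169.61°; distance = √((982.19)² + (-5358.72)²) = 5447.991 m.

170°, 5448 m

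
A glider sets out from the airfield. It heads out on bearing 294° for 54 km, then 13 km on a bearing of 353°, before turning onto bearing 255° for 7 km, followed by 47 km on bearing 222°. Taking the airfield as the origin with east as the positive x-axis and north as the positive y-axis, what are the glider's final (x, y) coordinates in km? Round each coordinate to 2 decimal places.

(-89.13, -1.87)

Leg 1 (294°, 54 km): east 54 sin 294° = -49.33, north 54 cos 294° = 21.96
Leg 2 (353°, 13 km): east 13 sin 353° = -1.58, north 13 cos 353° = 12.90
Leg 3 (255°, 7 km): east 7 sin 255° = -6.76, north 7 cos 255° = -1.81
Leg 4 (222°, 47 km): east 47 sin 222° = -31.45, north 47 cos 222° = -34.93
Summing: -89.13 km east, -1.87 km north → (-89.13, -1.87).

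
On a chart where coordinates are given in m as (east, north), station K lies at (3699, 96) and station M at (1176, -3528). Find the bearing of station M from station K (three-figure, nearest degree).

Δeast = 1176 − 3699 = -2523.00; Δnorth = -3528 − 96 = -3624.00.
Bearing = atan2(Δeast, Δnorth) mod 360° = 214.85° ≈ 215°.

215°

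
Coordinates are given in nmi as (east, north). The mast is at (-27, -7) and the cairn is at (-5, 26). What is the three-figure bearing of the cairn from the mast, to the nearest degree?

034°

Δeast = -5 − -27 = 22.00; Δnorth = 26 − -7 = 33.00.
Bearing = atan2(Δeast, Δnorth) mod 360° = 33.69° ≈ 034°.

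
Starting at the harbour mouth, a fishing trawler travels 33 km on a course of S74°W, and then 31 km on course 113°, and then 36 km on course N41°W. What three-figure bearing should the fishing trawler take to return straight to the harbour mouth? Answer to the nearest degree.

Leg 1 (S74°W, 33 km): east 33 sin 254° = -31.72, north 33 cos 254° = -9.10
Leg 2 (113°, 31 km): east 31 sin 113° = 28.54, north 31 cos 113° = -12.11
Leg 3 (N41°W, 36 km): east 36 sin 319° = -23.62, north 36 cos 319° = 27.17
Net displacement: -26.80 east, 5.96 north. Direction back to start is (26.80, -5.96): bearing = atan2(26.80, -5.96) mod 360° = 102.54° ≈ 103°.

103°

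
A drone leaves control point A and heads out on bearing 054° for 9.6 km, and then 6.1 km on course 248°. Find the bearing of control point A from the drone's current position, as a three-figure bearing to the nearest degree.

212°

Leg 1 (054°, 9.6 km): east 9.6 sin 54° = 7.77, north 9.6 cos 54° = 5.64
Leg 2 (248°, 6.1 km): east 6.1 sin 248° = -5.66, north 6.1 cos 248° = -2.29
Net displacement: 2.11 east, 3.36 north. Direction back to start is (-2.11, -3.36): bearing = atan2(-2.11, -3.36) mod 360° = 212.16° ≈ 212°.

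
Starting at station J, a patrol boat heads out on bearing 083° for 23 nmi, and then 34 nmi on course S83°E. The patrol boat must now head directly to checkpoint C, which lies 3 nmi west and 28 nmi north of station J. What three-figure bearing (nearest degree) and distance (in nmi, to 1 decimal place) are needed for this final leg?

Leg 1 (083°, 23 nmi): east 23 sin 83° = 22.83, north 23 cos 83° = 2.80
Leg 2 (S83°E, 34 nmi): east 34 sin 97° = 33.75, north 34 cos 97° = -4.14
Current position: (56.58, -1.34). Target: (-3, 28). Remaining: Δeast = -59.58, Δnorth = 29.34.
Bearing = atan2(-59.58, 29.34) mod 360° = 296.22°; distance = √((-59.58)² + (29.34)²) = 66.408 nmi.

296°, 66.4 nmi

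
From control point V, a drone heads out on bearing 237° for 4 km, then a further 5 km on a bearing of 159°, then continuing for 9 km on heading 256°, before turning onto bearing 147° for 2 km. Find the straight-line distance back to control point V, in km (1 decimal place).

Leg 1 (237°, 4 km): east 4 sin 237° = -3.35, north 4 cos 237° = -2.18
Leg 2 (159°, 5 km): east 5 sin 159° = 1.79, north 5 cos 159° = -4.67
Leg 3 (256°, 9 km): east 9 sin 256° = -8.73, north 9 cos 256° = -2.18
Leg 4 (147°, 2 km): east 2 sin 147° = 1.09, north 2 cos 147° = -1.68
Net: -9.21 east, -10.70 north. Distance = √((-9.21)² + (-10.70)²) = 14.116 km.

14.1 km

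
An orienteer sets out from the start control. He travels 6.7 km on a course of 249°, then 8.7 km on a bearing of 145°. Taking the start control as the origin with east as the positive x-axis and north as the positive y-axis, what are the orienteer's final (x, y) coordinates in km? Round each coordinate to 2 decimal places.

(-1.26, -9.53)

Leg 1 (249°, 6.7 km): east 6.7 sin 249° = -6.25, north 6.7 cos 249° = -2.40
Leg 2 (145°, 8.7 km): east 8.7 sin 145° = 4.99, north 8.7 cos 145° = -7.13
Summing: -1.26 km east, -9.53 km north → (-1.26, -9.53).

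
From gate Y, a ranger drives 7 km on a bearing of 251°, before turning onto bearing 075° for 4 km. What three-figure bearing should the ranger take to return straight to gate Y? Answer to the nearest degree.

066°

Leg 1 (251°, 7 km): east 7 sin 251° = -6.62, north 7 cos 251° = -2.28
Leg 2 (075°, 4 km): east 4 sin 75° = 3.86, north 4 cos 75° = 1.04
Net displacement: -2.75 east, -1.24 north. Direction back to start is (2.75, 1.24): bearing = atan2(2.75, 1.24) mod 360° = 65.70° ≈ 066°.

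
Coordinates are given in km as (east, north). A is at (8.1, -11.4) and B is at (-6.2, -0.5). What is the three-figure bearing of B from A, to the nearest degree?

307°

Δeast = -6.2 − 8.1 = -14.30; Δnorth = -0.5 − -11.4 = 10.90.
Bearing = atan2(Δeast, Δnorth) mod 360° = 307.32° ≈ 307°.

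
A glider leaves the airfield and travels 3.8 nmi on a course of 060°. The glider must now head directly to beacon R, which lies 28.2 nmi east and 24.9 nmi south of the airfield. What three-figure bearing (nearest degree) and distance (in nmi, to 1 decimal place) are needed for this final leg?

Leg 1 (060°, 3.8 nmi): east 3.8 sin 60° = 3.29, north 3.8 cos 60° = 1.90
Current position: (3.29, 1.90). Target: (28.2, -24.9). Remaining: Δeast = 24.91, Δnorth = -26.80.
Bearing = atan2(24.91, -26.80) mod 360° = 137.09°; distance = √((24.91)² + (-26.80)²) = 36.588 nmi.

137°, 36.6 nmi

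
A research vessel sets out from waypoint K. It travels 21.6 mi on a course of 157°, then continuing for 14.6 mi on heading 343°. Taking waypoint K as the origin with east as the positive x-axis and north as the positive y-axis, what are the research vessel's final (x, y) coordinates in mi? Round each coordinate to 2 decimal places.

(4.17, -5.92)

Leg 1 (157°, 21.6 mi): east 21.6 sin 157° = 8.44, north 21.6 cos 157° = -19.88
Leg 2 (343°, 14.6 mi): east 14.6 sin 343° = -4.27, north 14.6 cos 343° = 13.96
Summing: 4.17 mi east, -5.92 mi north → (4.17, -5.92).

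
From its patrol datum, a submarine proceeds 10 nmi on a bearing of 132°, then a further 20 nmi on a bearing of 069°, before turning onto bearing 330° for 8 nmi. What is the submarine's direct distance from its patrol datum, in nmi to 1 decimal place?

Leg 1 (132°, 10 nmi): east 10 sin 132° = 7.43, north 10 cos 132° = -6.69
Leg 2 (069°, 20 nmi): east 20 sin 69° = 18.67, north 20 cos 69° = 7.17
Leg 3 (330°, 8 nmi): east 8 sin 330° = -4.00, north 8 cos 330° = 6.93
Net: 22.10 east, 7.40 north. Distance = √((22.10)² + (7.40)²) = 23.310 nmi.

23.3 nmi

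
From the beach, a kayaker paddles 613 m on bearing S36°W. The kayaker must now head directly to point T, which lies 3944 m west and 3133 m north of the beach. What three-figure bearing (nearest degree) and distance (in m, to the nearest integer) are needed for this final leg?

Leg 1 (S36°W, 613 m): east 613 sin 216° = -360.31, north 613 cos 216° = -495.93
Current position: (-360.31, -495.93). Target: (-3944, 3133). Remaining: Δeast = -3583.69, Δnorth = 3628.93.
Bearing = atan2(-3583.69, 3628.93) mod 360° = 315.36°; distance = √((-3583.69)² + (3628.93)²) = 5100.189 m.

315°, 5100 m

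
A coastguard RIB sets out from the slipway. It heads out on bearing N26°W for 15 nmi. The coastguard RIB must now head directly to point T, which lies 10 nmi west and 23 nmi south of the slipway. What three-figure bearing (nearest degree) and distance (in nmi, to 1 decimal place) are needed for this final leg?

Leg 1 (N26°W, 15 nmi): east 15 sin 334° = -6.58, north 15 cos 334° = 13.48
Current position: (-6.58, 13.48). Target: (-10, -23). Remaining: Δeast = -3.42, Δnorth = -36.48.
Bearing = atan2(-3.42, -36.48) mod 360° = 185.36°; distance = √((-3.42)² + (-36.48)²) = 36.642 nmi.

185°, 36.6 nmi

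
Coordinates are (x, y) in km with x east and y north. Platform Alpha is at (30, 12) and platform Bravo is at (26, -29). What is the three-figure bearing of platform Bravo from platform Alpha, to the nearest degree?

Δeast = 26 − 30 = -4.00; Δnorth = -29 − 12 = -41.00.
Bearing = atan2(Δeast, Δnorth) mod 360° = 185.57° ≈ 186°.

186°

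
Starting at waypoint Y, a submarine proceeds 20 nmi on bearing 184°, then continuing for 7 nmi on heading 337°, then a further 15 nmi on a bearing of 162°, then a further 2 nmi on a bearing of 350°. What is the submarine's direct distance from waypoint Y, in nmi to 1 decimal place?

Leg 1 (184°, 20 nmi): east 20 sin 184° = -1.40, north 20 cos 184° = -19.95
Leg 2 (337°, 7 nmi): east 7 sin 337° = -2.74, north 7 cos 337° = 6.44
Leg 3 (162°, 15 nmi): east 15 sin 162° = 4.64, north 15 cos 162° = -14.27
Leg 4 (350°, 2 nmi): east 2 sin 350° = -0.35, north 2 cos 350° = 1.97
Net: 0.16 east, -25.80 north. Distance = √((0.16)² + (-25.80)²) = 25.804 nmi.

25.8 nmi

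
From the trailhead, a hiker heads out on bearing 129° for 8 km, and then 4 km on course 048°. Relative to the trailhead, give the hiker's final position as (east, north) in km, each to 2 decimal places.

Leg 1 (129°, 8 km): east 8 sin 129° = 6.22, north 8 cos 129° = -5.03
Leg 2 (048°, 4 km): east 4 sin 48° = 2.97, north 4 cos 48° = 2.68
Summing: 9.19 km east, -2.36 km north → (9.19, -2.36).

(9.19, -2.36)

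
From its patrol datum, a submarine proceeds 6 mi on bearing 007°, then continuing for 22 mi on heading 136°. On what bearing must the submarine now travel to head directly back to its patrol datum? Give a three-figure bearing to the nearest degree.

Leg 1 (007°, 6 mi): east 6 sin 7° = 0.73, north 6 cos 7° = 5.96
Leg 2 (136°, 22 mi): east 22 sin 136° = 15.28, north 22 cos 136° = -15.83
Net displacement: 16.01 east, -9.87 north. Direction back to start is (-16.01, 9.87): bearing = atan2(-16.01, 9.87) mod 360° = 301.65° ≈ 302°.

302°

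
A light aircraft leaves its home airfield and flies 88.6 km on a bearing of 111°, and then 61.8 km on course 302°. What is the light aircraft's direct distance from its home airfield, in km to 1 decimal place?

Leg 1 (111°, 88.6 km): east 88.6 sin 111° = 82.72, north 88.6 cos 111° = -31.75
Leg 2 (302°, 61.8 km): east 61.8 sin 302° = -52.41, north 61.8 cos 302° = 32.75
Net: 30.31 east, 1.00 north. Distance = √((30.31)² + (1.00)²) = 30.322 km.

30.3 km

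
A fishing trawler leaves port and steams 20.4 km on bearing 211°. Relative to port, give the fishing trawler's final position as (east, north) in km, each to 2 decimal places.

(-10.51, -17.49)

Leg 1 (211°, 20.4 km): east 20.4 sin 211° = -10.51, north 20.4 cos 211° = -17.49
Summing: -10.51 km east, -17.49 km north → (-10.51, -17.49).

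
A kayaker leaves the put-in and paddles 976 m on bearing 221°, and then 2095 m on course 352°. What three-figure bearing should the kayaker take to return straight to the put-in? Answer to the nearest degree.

145°

Leg 1 (221°, 976 m): east 976 sin 221° = -640.31, north 976 cos 221° = -736.60
Leg 2 (352°, 2095 m): east 2095 sin 352° = -291.57, north 2095 cos 352° = 2074.61
Net displacement: -931.88 east, 1338.02 north. Direction back to start is (931.88, -1338.02): bearing = atan2(931.88, -1338.02) mod 360° = 145.14° ≈ 145°.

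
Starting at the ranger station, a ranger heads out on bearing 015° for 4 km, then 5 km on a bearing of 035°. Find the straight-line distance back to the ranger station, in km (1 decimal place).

8.9 km

Leg 1 (015°, 4 km): east 4 sin 15° = 1.04, north 4 cos 15° = 3.86
Leg 2 (035°, 5 km): east 5 sin 35° = 2.87, north 5 cos 35° = 4.10
Net: 3.90 east, 7.96 north. Distance = √((3.90)² + (7.96)²) = 8.865 km.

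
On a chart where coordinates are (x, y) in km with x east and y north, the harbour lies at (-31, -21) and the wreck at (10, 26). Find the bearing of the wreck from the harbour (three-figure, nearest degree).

Δeast = 10 − -31 = 41.00; Δnorth = 26 − -21 = 47.00.
Bearing = atan2(Δeast, Δnorth) mod 360° = 41.10° ≈ 041°.

041°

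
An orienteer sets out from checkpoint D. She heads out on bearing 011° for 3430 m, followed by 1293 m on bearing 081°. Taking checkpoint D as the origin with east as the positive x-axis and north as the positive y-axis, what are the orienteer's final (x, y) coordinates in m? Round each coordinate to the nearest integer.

Leg 1 (011°, 3430 m): east 3430 sin 11° = 654.47, north 3430 cos 11° = 3366.98
Leg 2 (081°, 1293 m): east 1293 sin 81° = 1277.08, north 1293 cos 81° = 202.27
Summing: 1931.56 m east, 3569.25 m north → (1932, 3569).

(1932, 3569)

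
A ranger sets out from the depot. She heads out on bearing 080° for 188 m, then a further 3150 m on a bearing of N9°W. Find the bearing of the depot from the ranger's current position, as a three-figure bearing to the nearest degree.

Leg 1 (080°, 188 m): east 188 sin 80° = 185.14, north 188 cos 80° = 32.65
Leg 2 (N9°W, 3150 m): east 3150 sin 351° = -492.77, north 3150 cos 351° = 3111.22
Net displacement: -307.62 east, 3143.86 north. Direction back to start is (307.62, -3143.86): bearing = atan2(307.62, -3143.86) mod 360° = 174.41° ≈ 174°.

174°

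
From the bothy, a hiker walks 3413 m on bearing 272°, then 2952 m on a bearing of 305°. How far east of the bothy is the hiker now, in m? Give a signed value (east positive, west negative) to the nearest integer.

Leg 1 (272°, 3413 m): east 3413 sin 272° = -3410.92, north 3413 cos 272° = 119.11
Leg 2 (305°, 2952 m): east 2952 sin 305° = -2418.14, north 2952 cos 305° = 1693.20
Net east component: -5829.06 m.

-5829 m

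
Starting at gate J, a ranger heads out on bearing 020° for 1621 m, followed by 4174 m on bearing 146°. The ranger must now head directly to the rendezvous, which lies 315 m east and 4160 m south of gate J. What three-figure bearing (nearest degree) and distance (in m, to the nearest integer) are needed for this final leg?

229°, 3401 m

Leg 1 (020°, 1621 m): east 1621 sin 20° = 554.41, north 1621 cos 20° = 1523.24
Leg 2 (146°, 4174 m): east 4174 sin 146° = 2334.07, north 4174 cos 146° = -3460.40
Current position: (2888.49, -1937.16). Target: (315, -4160). Remaining: Δeast = -2573.49, Δnorth = -2222.84.
Bearing = atan2(-2573.49, -2222.84) mod 360° = 229.18°; distance = √((-2573.49)² + (-2222.84)²) = 3400.565 m.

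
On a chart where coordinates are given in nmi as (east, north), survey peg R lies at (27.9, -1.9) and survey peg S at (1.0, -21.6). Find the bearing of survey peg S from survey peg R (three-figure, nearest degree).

Δeast = 1.0 − 27.9 = -26.90; Δnorth = -21.6 − -1.9 = -19.70.
Bearing = atan2(Δeast, Δnorth) mod 360° = 233.78° ≈ 234°.

234°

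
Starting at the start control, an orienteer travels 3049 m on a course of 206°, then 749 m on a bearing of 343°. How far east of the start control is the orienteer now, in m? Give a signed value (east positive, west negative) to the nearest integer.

Leg 1 (206°, 3049 m): east 3049 sin 206° = -1336.59, north 3049 cos 206° = -2740.42
Leg 2 (343°, 749 m): east 749 sin 343° = -218.99, north 749 cos 343° = 716.27
Net east component: -1555.58 m.

-1556 m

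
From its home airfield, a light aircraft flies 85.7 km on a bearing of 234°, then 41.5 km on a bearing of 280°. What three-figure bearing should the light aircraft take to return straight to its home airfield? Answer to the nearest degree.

069°

Leg 1 (234°, 85.7 km): east 85.7 sin 234° = -69.33, north 85.7 cos 234° = -50.37
Leg 2 (280°, 41.5 km): east 41.5 sin 280° = -40.87, north 41.5 cos 280° = 7.21
Net displacement: -110.20 east, -43.17 north. Direction back to start is (110.20, 43.17): bearing = atan2(110.20, 43.17) mod 360° = 68.61° ≈ 069°.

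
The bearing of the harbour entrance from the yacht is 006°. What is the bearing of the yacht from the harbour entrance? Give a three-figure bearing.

Back-bearing = 006° + 180° = 186°.

186°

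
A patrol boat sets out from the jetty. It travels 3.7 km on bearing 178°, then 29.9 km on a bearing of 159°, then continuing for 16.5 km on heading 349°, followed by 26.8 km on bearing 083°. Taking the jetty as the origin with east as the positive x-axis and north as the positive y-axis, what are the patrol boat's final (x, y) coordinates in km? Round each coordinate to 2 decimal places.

(34.30, -12.15)

Leg 1 (178°, 3.7 km): east 3.7 sin 178° = 0.13, north 3.7 cos 178° = -3.70
Leg 2 (159°, 29.9 km): east 29.9 sin 159° = 10.72, north 29.9 cos 159° = -27.91
Leg 3 (349°, 16.5 km): east 16.5 sin 349° = -3.15, north 16.5 cos 349° = 16.20
Leg 4 (083°, 26.8 km): east 26.8 sin 83° = 26.60, north 26.8 cos 83° = 3.27
Summing: 34.30 km east, -12.15 km north → (34.30, -12.15).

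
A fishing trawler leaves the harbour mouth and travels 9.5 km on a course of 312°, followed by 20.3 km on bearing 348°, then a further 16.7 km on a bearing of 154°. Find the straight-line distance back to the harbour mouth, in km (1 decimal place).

11.9 km

Leg 1 (312°, 9.5 km): east 9.5 sin 312° = -7.06, north 9.5 cos 312° = 6.36
Leg 2 (348°, 20.3 km): east 20.3 sin 348° = -4.22, north 20.3 cos 348° = 19.86
Leg 3 (154°, 16.7 km): east 16.7 sin 154° = 7.32, north 16.7 cos 154° = -15.01
Net: -3.96 east, 11.20 north. Distance = √((-3.96)² + (11.20)²) = 11.882 km.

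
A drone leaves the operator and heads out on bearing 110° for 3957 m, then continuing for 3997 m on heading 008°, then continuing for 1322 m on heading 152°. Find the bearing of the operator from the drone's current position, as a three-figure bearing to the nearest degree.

Leg 1 (110°, 3957 m): east 3957 sin 110° = 3718.36, north 3957 cos 110° = -1353.37
Leg 2 (008°, 3997 m): east 3997 sin 8° = 556.27, north 3997 cos 8° = 3958.10
Leg 3 (152°, 1322 m): east 1322 sin 152° = 620.64, north 1322 cos 152° = -1167.26
Net displacement: 4895.28 east, 1437.47 north. Direction back to start is (-4895.28, -1437.47): bearing = atan2(-4895.28, -1437.47) mod 360° = 253.64° ≈ 254°.

254°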